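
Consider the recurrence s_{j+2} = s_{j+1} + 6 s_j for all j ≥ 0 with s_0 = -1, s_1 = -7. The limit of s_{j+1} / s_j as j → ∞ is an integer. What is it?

The characteristic equation is r^2 - r - 6 = 0, which factors as (r - 3)(r + 2) = 0.
So the roots are 3 and -2. Since |3| > |-2| and the coefficient of 3^j is non-zero, the ratio tends to 3.

3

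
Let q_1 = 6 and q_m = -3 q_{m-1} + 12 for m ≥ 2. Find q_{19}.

1162261470

The fixed point is 12/(1 + 3) = 3, so q_m - 3 = -3(q_{m-1} - 3).
Hence q_m = 3·(-3)^{m-1} + 3.
q_{19} = 3·(-3)^{18} + 3 = 3·387420489 + 3 = 1162261470.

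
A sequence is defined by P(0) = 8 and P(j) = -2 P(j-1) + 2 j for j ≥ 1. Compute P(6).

488

P(1) = -2(8) + 2 = -14
P(2) = -2(-14) + 4 = 32
P(3) = -2(32) + 6 = -58
P(4) = -2(-58) + 8 = 124
P(5) = -2(124) + 10 = -238
P(6) = -2(-238) + 12 = 488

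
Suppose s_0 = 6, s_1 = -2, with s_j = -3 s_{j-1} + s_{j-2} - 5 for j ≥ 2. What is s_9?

s_2 = -3*(-2) + 6 - 5 = 7
s_3 = -3*7 + (-2) - 5 = -28
s_4 = -3*(-28) + 7 - 5 = 86
s_5 = -3*86 + (-28) - 5 = -291
s_6 = -3*(-291) + 86 - 5 = 954
s_7 = -3*954 + (-291) - 5 = -3158
s_8 = -3*(-3158) + 954 - 5 = 10423
s_9 = -3*10423 + (-3158) - 5 = -34432

-34432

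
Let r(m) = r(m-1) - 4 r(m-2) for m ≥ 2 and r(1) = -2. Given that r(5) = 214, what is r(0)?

8

Let r(0) = v.
r(2) = -2 - 4v
r(3) = 6 - 4v
r(4) = 14 + 12v
r(5) = -10 + 28v
So -10 + 28v = 214, giving v = 8.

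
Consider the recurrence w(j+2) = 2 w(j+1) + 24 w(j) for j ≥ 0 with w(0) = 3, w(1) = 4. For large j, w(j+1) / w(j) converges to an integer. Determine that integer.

The characteristic equation is r^2 - 2r - 24 = 0, which factors as (r - 6)(r + 4) = 0.
So the roots are 6 and -4. Since |6| > |-4| and the coefficient of 6^j is non-zero, the ratio tends to 6.

6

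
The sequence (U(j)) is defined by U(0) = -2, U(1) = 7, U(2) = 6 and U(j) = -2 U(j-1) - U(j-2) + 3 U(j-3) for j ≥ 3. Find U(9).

U(3) = -2*6 - 7 + 3*(-2) = -25
U(4) = -2*(-25) - 6 + 3*7 = 65
U(5) = -2*65 - (-25) + 3*6 = -87
U(6) = -2*(-87) - 65 + 3*(-25) = 34
U(7) = -2*34 - (-87) + 3*65 = 214
U(8) = -2*214 - 34 + 3*(-87) = -723
U(9) = -2*(-723) - 214 + 3*34 = 1334

1334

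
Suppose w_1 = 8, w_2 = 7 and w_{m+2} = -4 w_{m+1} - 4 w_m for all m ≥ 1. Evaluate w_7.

-3904

w_3 = -4·7 - 4·8 = -60
w_4 = -4·(-60) - 4·7 = 212
w_5 = -4·212 - 4·(-60) = -608
w_6 = -4·(-608) - 4·212 = 1584
w_7 = -4·1584 - 4·(-608) = -3904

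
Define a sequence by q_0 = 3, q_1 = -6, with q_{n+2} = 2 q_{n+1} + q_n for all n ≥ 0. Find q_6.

q_2 = 2(-6) + 3 = -9
q_3 = 2(-9) + (-6) = -24
q_4 = 2(-24) + (-9) = -57
q_5 = 2(-57) + (-24) = -138
q_6 = 2(-138) + (-57) = -333

-333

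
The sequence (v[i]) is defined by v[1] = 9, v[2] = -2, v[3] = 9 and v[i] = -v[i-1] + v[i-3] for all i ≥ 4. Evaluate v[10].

v[4] = -9 + 9 = 0
v[5] = -0 + (-2) = -2
v[6] = -(-2) + 9 = 11
v[7] = -11 + 0 = -11
v[8] = -(-11) + (-2) = 9
v[9] = -9 + 11 = 2
v[10] = -2 + (-11) = -13

-13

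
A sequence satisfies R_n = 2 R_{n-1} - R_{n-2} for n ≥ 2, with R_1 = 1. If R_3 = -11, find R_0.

Let R_0 = z.
R_2 = 2 - z
R_3 = 3 - 2z
So 3 - 2z = -11, giving z = 7.

7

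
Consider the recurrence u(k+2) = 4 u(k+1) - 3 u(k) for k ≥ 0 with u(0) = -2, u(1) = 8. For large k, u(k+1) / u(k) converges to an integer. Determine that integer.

The characteristic equation is r^2 - 4r + 3 = 0, which factors as (r - 3)(r - 1) = 0.
So the roots are 3 and 1. Since |3| > |1| and the coefficient of 3^k is non-zero, the ratio tends to 3.

3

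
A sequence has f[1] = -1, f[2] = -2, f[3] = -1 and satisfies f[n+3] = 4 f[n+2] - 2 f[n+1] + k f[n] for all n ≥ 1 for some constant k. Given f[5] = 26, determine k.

-4

f[4] = -k
f[5] = 2 - 6k
So 2 - 6k = 26, giving k = -4.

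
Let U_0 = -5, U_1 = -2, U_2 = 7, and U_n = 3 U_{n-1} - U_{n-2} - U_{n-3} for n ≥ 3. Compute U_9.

U_3 = 3*7 - (-2) - (-5) = 28
U_4 = 3*28 - 7 - (-2) = 79
U_5 = 3*79 - 28 - 7 = 202
U_6 = 3*202 - 79 - 28 = 499
U_7 = 3*499 - 202 - 79 = 1216
U_8 = 3*1216 - 499 - 202 = 2947
U_9 = 3*2947 - 1216 - 499 = 7126

7126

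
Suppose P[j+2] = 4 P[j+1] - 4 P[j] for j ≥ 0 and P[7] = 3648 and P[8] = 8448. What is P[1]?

Rearranging, P[j-2] = (P[j] - 4 P[j-1]) / -4.
P[6] = (8448 - 4(3648)) / -4 = -6144/-4 = 1536
P[5] = (3648 - 4(1536)) / -4 = -2496/-4 = 624
P[4] = (1536 - 4(624)) / -4 = -960/-4 = 240
P[3] = (624 - 4(240)) / -4 = -336/-4 = 84
P[2] = (240 - 4(84)) / -4 = -96/-4 = 24
P[1] = (84 - 4(24)) / -4 = -12/-4 = 3

3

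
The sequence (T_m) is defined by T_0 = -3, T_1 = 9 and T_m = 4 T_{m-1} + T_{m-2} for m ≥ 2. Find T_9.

T_2 = 4·9 + (-3) = 33
T_3 = 4·33 + 9 = 141
T_4 = 4·141 + 33 = 597
T_5 = 4·597 + 141 = 2529
T_6 = 4·2529 + 597 = 10713
T_7 = 4·10713 + 2529 = 45381
T_8 = 4·45381 + 10713 = 192237
T_9 = 4·192237 + 45381 = 814329

814329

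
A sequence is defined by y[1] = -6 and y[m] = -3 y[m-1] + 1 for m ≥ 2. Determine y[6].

y[2] = -3*(-6) + 1 = 19
y[3] = -3*19 + 1 = -56
y[4] = -3*(-56) + 1 = 169
y[5] = -3*169 + 1 = -506
y[6] = -3*(-506) + 1 = 1519

1519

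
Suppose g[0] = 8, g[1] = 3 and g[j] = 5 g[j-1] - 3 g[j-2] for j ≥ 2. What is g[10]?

-1555119

g[2] = 5*3 - 3*8 = -9
g[3] = 5*(-9) - 3*3 = -54
g[4] = 5*(-54) - 3*(-9) = -243
g[5] = 5*(-243) - 3*(-54) = -1053
g[6] = 5*(-1053) - 3*(-243) = -4536
g[7] = 5*(-4536) - 3*(-1053) = -19521
g[8] = 5*(-19521) - 3*(-4536) = -83997
g[9] = 5*(-83997) - 3*(-19521) = -361422
g[10] = 5*(-361422) - 3*(-83997) = -1555119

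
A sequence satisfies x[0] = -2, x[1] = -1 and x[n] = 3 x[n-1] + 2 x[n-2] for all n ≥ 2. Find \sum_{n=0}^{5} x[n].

-411

x[2] = 3(-1) + 2(-2) = -7
x[3] = 3(-7) + 2(-1) = -23
x[4] = 3(-23) + 2(-7) = -83
x[5] = 3(-83) + 2(-23) = -295
Sum = (-2) + (-1) + (-7) + (-23) + (-83) + (-295) = -411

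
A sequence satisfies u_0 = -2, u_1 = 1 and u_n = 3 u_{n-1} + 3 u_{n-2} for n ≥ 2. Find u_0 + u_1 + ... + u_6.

-514

u_2 = 3*1 + 3*(-2) = -3
u_3 = 3*(-3) + 3*1 = -6
u_4 = 3*(-6) + 3*(-3) = -27
u_5 = 3*(-27) + 3*(-6) = -99
u_6 = 3*(-99) + 3*(-27) = -378
Sum = (-2) + 1 + (-3) + (-6) + (-27) + (-99) + (-378) = -514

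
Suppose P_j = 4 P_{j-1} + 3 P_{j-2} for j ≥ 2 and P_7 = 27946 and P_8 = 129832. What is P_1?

-2

Rearranging, P_{j-2} = (P_j - 4 P_{j-1}) / 3.
P_6 = (129832 - 4*27946) / 3 = 18048/3 = 6016
P_5 = (27946 - 4*6016) / 3 = 3882/3 = 1294
P_4 = (6016 - 4*1294) / 3 = 840/3 = 280
P_3 = (1294 - 4*280) / 3 = 174/3 = 58
P_2 = (280 - 4*58) / 3 = 48/3 = 16
P_1 = (58 - 4*16) / 3 = -6/3 = -2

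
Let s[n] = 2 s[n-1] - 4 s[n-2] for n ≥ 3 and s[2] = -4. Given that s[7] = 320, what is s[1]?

Let s[1] = w.
s[3] = -8 - 4w
s[4] = -8w
s[5] = 32
s[6] = 64 + 32w
s[7] = 64w
So 64w = 320, giving w = 5.

5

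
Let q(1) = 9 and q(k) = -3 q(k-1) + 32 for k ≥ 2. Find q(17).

43046729

The fixed point is 32/(1 + 3) = 8, so q(k) - 8 = -3(q(k-1) - 8).
Hence q(k) = 1·(-3)^{k-1} + 8.
q(17) = 1·(-3)^{16} + 8 = 1·43046721 + 8 = 43046729.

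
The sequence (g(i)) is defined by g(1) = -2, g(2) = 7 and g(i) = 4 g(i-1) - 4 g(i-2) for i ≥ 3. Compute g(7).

1984

g(3) = 4(7) - 4(-2) = 36
g(4) = 4(36) - 4(7) = 116
g(5) = 4(116) - 4(36) = 320
g(6) = 4(320) - 4(116) = 816
g(7) = 4(816) - 4(320) = 1984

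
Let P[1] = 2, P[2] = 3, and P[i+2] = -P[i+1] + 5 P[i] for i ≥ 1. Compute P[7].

122

P[3] = -3 + 5·2 = 7
P[4] = -7 + 5·3 = 8
P[5] = -8 + 5·7 = 27
P[6] = -27 + 5·8 = 13
P[7] = -13 + 5·27 = 122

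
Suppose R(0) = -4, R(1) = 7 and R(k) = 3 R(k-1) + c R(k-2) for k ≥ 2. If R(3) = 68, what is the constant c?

R(2) = 21 - 4c
R(3) = 63 - 5c
So 63 - 5c = 68, giving c = -1.

-1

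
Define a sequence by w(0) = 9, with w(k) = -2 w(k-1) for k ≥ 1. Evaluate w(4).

w(1) = -2*9 = -18
w(2) = -2*(-18) = 36
w(3) = -2*36 = -72
w(4) = -2*(-72) = 144

144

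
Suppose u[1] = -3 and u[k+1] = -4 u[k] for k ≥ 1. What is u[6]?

u[2] = -4(-3) = 12
u[3] = -4(12) = -48
u[4] = -4(-48) = 192
u[5] = -4(192) = -768
u[6] = -4(-768) = 3072

3072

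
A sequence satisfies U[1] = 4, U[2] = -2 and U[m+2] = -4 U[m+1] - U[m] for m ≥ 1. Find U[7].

724

U[3] = -4·(-2) - 4 = 4
U[4] = -4·4 - (-2) = -14
U[5] = -4·(-14) - 4 = 52
U[6] = -4·52 - (-14) = -194
U[7] = -4·(-194) - 52 = 724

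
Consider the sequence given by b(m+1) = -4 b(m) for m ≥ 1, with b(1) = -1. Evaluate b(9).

-65536

b(2) = -4*(-1) = 4
b(3) = -4*4 = -16
b(4) = -4*(-16) = 64
b(5) = -4*64 = -256
b(6) = -4*(-256) = 1024
b(7) = -4*1024 = -4096
b(8) = -4*(-4096) = 16384
b(9) = -4*16384 = -65536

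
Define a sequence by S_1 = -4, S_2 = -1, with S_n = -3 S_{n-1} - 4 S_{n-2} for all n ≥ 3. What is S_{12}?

S_3 = -3(-1) - 4(-4) = 19
S_4 = -3(19) - 4(-1) = -53
S_5 = -3(-53) - 4(19) = 83
S_6 = -3(83) - 4(-53) = -37
S_7 = -3(-37) - 4(83) = -221
S_8 = -3(-221) - 4(-37) = 811
S_9 = -3(811) - 4(-221) = -1549
S_{10} = -3(-1549) - 4(811) = 1403
S_{11} = -3(1403) - 4(-1549) = 1987
S_{12} = -3(1987) - 4(1403) = -11573

-11573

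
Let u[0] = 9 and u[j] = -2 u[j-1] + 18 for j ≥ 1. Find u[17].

The fixed point is 18/(1 + 2) = 6, so u[j] - 6 = -2(u[j-1] - 6).
Hence u[j] = 3·(-2)^j + 6.
u[17] = 3·(-2)^{17} + 6 = 3·-131072 + 6 = -393210.

-393210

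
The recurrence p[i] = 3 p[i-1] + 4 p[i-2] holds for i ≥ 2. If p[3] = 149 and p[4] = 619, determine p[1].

Rearranging, p[i-2] = (p[i] - 3 p[i-1]) / 4.
p[2] = (619 - 3(149)) / 4 = 172/4 = 43
p[1] = (149 - 3(43)) / 4 = 20/4 = 5

5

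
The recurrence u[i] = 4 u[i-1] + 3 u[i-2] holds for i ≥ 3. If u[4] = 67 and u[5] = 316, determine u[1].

Rearranging, u[i-2] = (u[i] - 4 u[i-1]) / 3.
u[3] = (316 - 4(67)) / 3 = 48/3 = 16
u[2] = (67 - 4(16)) / 3 = 3/3 = 1
u[1] = (16 - 4(1)) / 3 = 12/3 = 4

4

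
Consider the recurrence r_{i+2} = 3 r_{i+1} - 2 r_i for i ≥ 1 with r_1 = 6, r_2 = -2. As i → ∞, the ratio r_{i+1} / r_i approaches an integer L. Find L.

The characteristic equation is r^2 - 3r + 2 = 0, which factors as (r - 2)(r - 1) = 0.
So the roots are 2 and 1. Since |2| > |1| and the coefficient of 2^i is non-zero, the ratio tends to 2.

2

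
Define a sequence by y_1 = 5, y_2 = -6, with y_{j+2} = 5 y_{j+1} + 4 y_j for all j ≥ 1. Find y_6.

-2346

y_3 = 5*(-6) + 4*5 = -10
y_4 = 5*(-10) + 4*(-6) = -74
y_5 = 5*(-74) + 4*(-10) = -410
y_6 = 5*(-410) + 4*(-74) = -2346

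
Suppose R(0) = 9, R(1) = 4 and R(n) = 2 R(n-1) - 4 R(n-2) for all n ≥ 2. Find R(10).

-2048

R(2) = 2·4 - 4·9 = -28
R(3) = 2·(-28) - 4·4 = -72
R(4) = 2·(-72) - 4·(-28) = -32
R(5) = 2·(-32) - 4·(-72) = 224
R(6) = 2·224 - 4·(-32) = 576
R(7) = 2·576 - 4·224 = 256
R(8) = 2·256 - 4·576 = -1792
R(9) = 2·(-1792) - 4·256 = -4608
R(10) = 2·(-4608) - 4·(-1792) = -2048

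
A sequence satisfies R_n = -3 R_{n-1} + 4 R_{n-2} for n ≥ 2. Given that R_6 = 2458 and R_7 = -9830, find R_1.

-2

Rearranging, R_{n-2} = (R_n + 3 R_{n-1}) / 4.
R_5 = (-9830 + 3·2458) / 4 = -2456/4 = -614
R_4 = (2458 + 3·(-614)) / 4 = 616/4 = 154
R_3 = (-614 + 3·154) / 4 = -152/4 = -38
R_2 = (154 + 3·(-38)) / 4 = 40/4 = 10
R_1 = (-38 + 3·10) / 4 = -8/4 = -2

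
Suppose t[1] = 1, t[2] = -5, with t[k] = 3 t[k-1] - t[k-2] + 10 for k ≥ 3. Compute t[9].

778

t[3] = 3(-5) - 1 + 10 = -6
t[4] = 3(-6) - (-5) + 10 = -3
t[5] = 3(-3) - (-6) + 10 = 7
t[6] = 3(7) - (-3) + 10 = 34
t[7] = 3(34) - 7 + 10 = 105
t[8] = 3(105) - 34 + 10 = 291
t[9] = 3(291) - 105 + 10 = 778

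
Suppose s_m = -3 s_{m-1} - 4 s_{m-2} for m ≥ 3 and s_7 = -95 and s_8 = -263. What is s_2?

-7

Rearranging, s_{m-2} = (s_m + 3 s_{m-1}) / -4.
s_6 = (-263 + 3(-95)) / -4 = -548/-4 = 137
s_5 = (-95 + 3(137)) / -4 = 316/-4 = -79
s_4 = (137 + 3(-79)) / -4 = -100/-4 = 25
s_3 = (-79 + 3(25)) / -4 = -4/-4 = 1
s_2 = (25 + 3(1)) / -4 = 28/-4 = -7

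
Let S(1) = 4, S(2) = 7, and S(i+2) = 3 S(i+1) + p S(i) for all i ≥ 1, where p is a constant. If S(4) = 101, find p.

S(3) = 21 + 4p
S(4) = 63 + 19p
So 63 + 19p = 101, giving p = 2.

2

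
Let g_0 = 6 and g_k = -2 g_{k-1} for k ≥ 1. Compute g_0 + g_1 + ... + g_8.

g_1 = -2·6 = -12
g_2 = -2·(-12) = 24
g_3 = -2·24 = -48
g_4 = -2·(-48) = 96
g_5 = -2·96 = -192
g_6 = -2·(-192) = 384
g_7 = -2·384 = -768
g_8 = -2·(-768) = 1536
Sum = 6 + (-12) + 24 + (-48) + 96 + (-192) + 384 + (-768) + 1536 = 1026

1026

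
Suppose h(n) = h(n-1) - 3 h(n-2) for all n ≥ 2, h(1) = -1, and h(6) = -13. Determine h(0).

Let h(0) = y.
h(2) = -1 - 3y
h(3) = 2 - 3y
h(4) = 5 + 6y
h(5) = -1 + 15y
h(6) = -16 - 3y
So -16 - 3y = -13, giving y = -1.

-1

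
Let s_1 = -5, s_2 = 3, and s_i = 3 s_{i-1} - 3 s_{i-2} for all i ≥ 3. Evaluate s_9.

s_3 = 3*3 - 3*(-5) = 24
s_4 = 3*24 - 3*3 = 63
s_5 = 3*63 - 3*24 = 117
s_6 = 3*117 - 3*63 = 162
s_7 = 3*162 - 3*117 = 135
s_8 = 3*135 - 3*162 = -81
s_9 = 3*(-81) - 3*135 = -648

-648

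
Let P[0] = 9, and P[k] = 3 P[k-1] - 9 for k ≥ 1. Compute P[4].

P[1] = 3*9 - 9 = 18
P[2] = 3*18 - 9 = 45
P[3] = 3*45 - 9 = 126
P[4] = 3*126 - 9 = 369

369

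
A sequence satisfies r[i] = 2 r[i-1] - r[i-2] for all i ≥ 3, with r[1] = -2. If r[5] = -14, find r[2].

Let r[2] = y.
r[3] = 2 + 2y
r[4] = 4 + 3y
r[5] = 6 + 4y
So 6 + 4y = -14, giving y = -5.

-5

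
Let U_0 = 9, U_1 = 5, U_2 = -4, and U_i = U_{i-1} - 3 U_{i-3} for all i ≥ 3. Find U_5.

U_3 = (-4) - 3*9 = -31
U_4 = (-31) - 3*5 = -46
U_5 = (-46) - 3*(-4) = -34

-34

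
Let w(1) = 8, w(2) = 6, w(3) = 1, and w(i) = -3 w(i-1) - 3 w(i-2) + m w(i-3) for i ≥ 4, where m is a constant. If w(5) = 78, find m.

w(4) = -21 + 8m
w(5) = 60 - 18m
So 60 - 18m = 78, giving m = -1.

-1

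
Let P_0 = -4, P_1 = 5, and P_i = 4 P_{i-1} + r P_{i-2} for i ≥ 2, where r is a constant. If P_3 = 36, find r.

4

P_2 = 20 - 4r
P_3 = 80 - 11r
So 80 - 11r = 36, giving r = 4.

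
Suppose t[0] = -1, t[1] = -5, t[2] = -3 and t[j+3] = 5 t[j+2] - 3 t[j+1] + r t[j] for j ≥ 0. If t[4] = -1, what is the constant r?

1

t[3] = -r
t[4] = 9 - 10r
So 9 - 10r = -1, giving r = 1.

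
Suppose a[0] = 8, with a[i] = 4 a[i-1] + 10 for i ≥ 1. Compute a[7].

a[1] = 4(8) + 10 = 42
a[2] = 4(42) + 10 = 178
a[3] = 4(178) + 10 = 722
a[4] = 4(722) + 10 = 2898
a[5] = 4(2898) + 10 = 11602
a[6] = 4(11602) + 10 = 46418
a[7] = 4(46418) + 10 = 185682

185682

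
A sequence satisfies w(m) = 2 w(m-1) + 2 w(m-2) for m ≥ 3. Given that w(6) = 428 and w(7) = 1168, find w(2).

Rearranging, w(m-2) = (w(m) - 2 w(m-1)) / 2.
w(5) = (1168 - 2·428) / 2 = 312/2 = 156
w(4) = (428 - 2·156) / 2 = 116/2 = 58
w(3) = (156 - 2·58) / 2 = 40/2 = 20
w(2) = (58 - 2·20) / 2 = 18/2 = 9

9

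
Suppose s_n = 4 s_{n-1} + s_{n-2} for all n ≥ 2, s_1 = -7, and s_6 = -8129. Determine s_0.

3

Let s_0 = v.
s_2 = -28 + v
s_3 = -119 + 4v
s_4 = -504 + 17v
s_5 = -2135 + 72v
s_6 = -9044 + 305v
So -9044 + 305v = -8129, giving v = 3.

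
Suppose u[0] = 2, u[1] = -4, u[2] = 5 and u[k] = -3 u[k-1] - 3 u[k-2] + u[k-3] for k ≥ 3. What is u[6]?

-121

u[3] = -3*5 - 3*(-4) + 2 = -1
u[4] = -3*(-1) - 3*5 + (-4) = -16
u[5] = -3*(-16) - 3*(-1) + 5 = 56
u[6] = -3*56 - 3*(-16) + (-1) = -121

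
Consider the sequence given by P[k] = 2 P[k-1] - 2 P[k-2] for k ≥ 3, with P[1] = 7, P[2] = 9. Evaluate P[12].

-160

P[3] = 2·9 - 2·7 = 4
P[4] = 2·4 - 2·9 = -10
P[5] = 2·(-10) - 2·4 = -28
P[6] = 2·(-28) - 2·(-10) = -36
P[7] = 2·(-36) - 2·(-28) = -16
P[8] = 2·(-16) - 2·(-36) = 40
P[9] = 2·40 - 2·(-16) = 112
P[10] = 2·112 - 2·40 = 144
P[11] = 2·144 - 2·112 = 64
P[12] = 2·64 - 2·144 = -160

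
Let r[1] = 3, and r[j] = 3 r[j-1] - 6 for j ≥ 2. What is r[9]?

3

r[2] = 3(3) - 6 = 3
r[3] = 3(3) - 6 = 3
r[4] = 3(3) - 6 = 3
r[5] = 3(3) - 6 = 3
r[6] = 3(3) - 6 = 3
r[7] = 3(3) - 6 = 3
r[8] = 3(3) - 6 = 3
r[9] = 3(3) - 6 = 3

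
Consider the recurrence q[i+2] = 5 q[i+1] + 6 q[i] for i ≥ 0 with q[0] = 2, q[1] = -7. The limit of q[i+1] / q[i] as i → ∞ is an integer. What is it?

The characteristic equation is r^2 - 5r - 6 = 0, which factors as (r - 6)(r + 1) = 0.
So the roots are 6 and -1. Since |6| > |-1| and the coefficient of 6^i is non-zero, the ratio tends to 6.

6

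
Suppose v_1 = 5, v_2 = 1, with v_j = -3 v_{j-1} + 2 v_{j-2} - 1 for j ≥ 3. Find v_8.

-2801

v_3 = -3·1 + 2·5 - 1 = 6
v_4 = -3·6 + 2·1 - 1 = -17
v_5 = -3·(-17) + 2·6 - 1 = 62
v_6 = -3·62 + 2·(-17) - 1 = -221
v_7 = -3·(-221) + 2·62 - 1 = 786
v_8 = -3·786 + 2·(-221) - 1 = -2801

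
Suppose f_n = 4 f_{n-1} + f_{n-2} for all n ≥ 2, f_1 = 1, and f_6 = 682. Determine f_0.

Let f_0 = w.
f_2 = 4 + w
f_3 = 17 + 4w
f_4 = 72 + 17w
f_5 = 305 + 72w
f_6 = 1292 + 305w
So 1292 + 305w = 682, giving w = -2.

-2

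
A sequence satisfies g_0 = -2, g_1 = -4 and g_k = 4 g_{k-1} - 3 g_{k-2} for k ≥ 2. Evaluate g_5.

-244

g_2 = 4*(-4) - 3*(-2) = -10
g_3 = 4*(-10) - 3*(-4) = -28
g_4 = 4*(-28) - 3*(-10) = -82
g_5 = 4*(-82) - 3*(-28) = -244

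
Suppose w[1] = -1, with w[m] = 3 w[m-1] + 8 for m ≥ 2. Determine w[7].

2183

w[2] = 3(-1) + 8 = 5
w[3] = 3(5) + 8 = 23
w[4] = 3(23) + 8 = 77
w[5] = 3(77) + 8 = 239
w[6] = 3(239) + 8 = 725
w[7] = 3(725) + 8 = 2183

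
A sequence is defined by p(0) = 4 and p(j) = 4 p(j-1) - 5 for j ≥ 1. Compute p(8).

152919

p(1) = 4(4) - 5 = 11
p(2) = 4(11) - 5 = 39
p(3) = 4(39) - 5 = 151
p(4) = 4(151) - 5 = 599
p(5) = 4(599) - 5 = 2391
p(6) = 4(2391) - 5 = 9559
p(7) = 4(9559) - 5 = 38231
p(8) = 4(38231) - 5 = 152919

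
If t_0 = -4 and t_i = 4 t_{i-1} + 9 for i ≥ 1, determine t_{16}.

-4294967299

The fixed point is 9/(1 - 4) = -3, so t_i + 3 = 4(t_{i-1} + 3).
Hence t_i = -1·4^i - 3.
t_{16} = -1·4^{16} - 3 = -1·4294967296 - 3 = -4294967299.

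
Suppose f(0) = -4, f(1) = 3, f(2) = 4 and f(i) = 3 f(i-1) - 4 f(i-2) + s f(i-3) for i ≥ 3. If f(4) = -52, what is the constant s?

4

f(3) = -4s
f(4) = -16 - 9s
So -16 - 9s = -52, giving s = 4.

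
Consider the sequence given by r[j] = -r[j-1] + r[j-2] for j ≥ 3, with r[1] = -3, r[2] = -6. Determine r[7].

33

r[3] = -(-6) + (-3) = 3
r[4] = -3 + (-6) = -9
r[5] = -(-9) + 3 = 12
r[6] = -12 + (-9) = -21
r[7] = -(-21) + 12 = 33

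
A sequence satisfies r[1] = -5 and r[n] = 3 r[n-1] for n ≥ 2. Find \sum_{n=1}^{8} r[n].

-16400

r[2] = 3·(-5) = -15
r[3] = 3·(-15) = -45
r[4] = 3·(-45) = -135
r[5] = 3·(-135) = -405
r[6] = 3·(-405) = -1215
r[7] = 3·(-1215) = -3645
r[8] = 3·(-3645) = -10935
Sum = (-5) + (-15) + (-45) + (-135) + (-405) + (-1215) + (-3645) + (-10935) = -16400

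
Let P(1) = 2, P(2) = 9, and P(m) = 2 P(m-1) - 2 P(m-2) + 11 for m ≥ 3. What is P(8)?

P(3) = 2*9 - 2*2 + 11 = 25
P(4) = 2*25 - 2*9 + 11 = 43
P(5) = 2*43 - 2*25 + 11 = 47
P(6) = 2*47 - 2*43 + 11 = 19
P(7) = 2*19 - 2*47 + 11 = -45
P(8) = 2*(-45) - 2*19 + 11 = -117

-117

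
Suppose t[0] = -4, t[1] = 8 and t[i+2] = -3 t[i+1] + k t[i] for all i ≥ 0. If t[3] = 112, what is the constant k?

2

t[2] = -24 - 4k
t[3] = 72 + 20k
So 72 + 20k = 112, giving k = 2.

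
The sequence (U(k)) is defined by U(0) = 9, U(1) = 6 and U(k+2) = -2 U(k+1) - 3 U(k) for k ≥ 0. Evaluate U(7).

-192

U(2) = -2·6 - 3·9 = -39
U(3) = -2·(-39) - 3·6 = 60
U(4) = -2·60 - 3·(-39) = -3
U(5) = -2·(-3) - 3·60 = -174
U(6) = -2·(-174) - 3·(-3) = 357
U(7) = -2·357 - 3·(-174) = -192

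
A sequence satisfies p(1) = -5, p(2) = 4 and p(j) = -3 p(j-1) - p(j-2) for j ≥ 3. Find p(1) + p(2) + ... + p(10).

p(3) = -3·4 - (-5) = -7
p(4) = -3·(-7) - 4 = 17
p(5) = -3·17 - (-7) = -44
p(6) = -3·(-44) - 17 = 115
p(7) = -3·115 - (-44) = -301
p(8) = -3·(-301) - 115 = 788
p(9) = -3·788 - (-301) = -2063
p(10) = -3·(-2063) - 788 = 5401
Sum = (-5) + 4 + (-7) + 17 + (-44) + 115 + (-301) + 788 + (-2063) + 5401 = 3905

3905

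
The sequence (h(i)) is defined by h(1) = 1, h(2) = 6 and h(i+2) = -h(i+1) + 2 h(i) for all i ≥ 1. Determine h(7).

h(3) = -6 + 2(1) = -4
h(4) = -(-4) + 2(6) = 16
h(5) = -16 + 2(-4) = -24
h(6) = -(-24) + 2(16) = 56
h(7) = -56 + 2(-24) = -104

-104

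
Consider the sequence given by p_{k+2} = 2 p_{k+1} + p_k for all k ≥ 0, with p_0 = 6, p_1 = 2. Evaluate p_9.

p_2 = 2(2) + 6 = 10
p_3 = 2(10) + 2 = 22
p_4 = 2(22) + 10 = 54
p_5 = 2(54) + 22 = 130
p_6 = 2(130) + 54 = 314
p_7 = 2(314) + 130 = 758
p_8 = 2(758) + 314 = 1830
p_9 = 2(1830) + 758 = 4418

4418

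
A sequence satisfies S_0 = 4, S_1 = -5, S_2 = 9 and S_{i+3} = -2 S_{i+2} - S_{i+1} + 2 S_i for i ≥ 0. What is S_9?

-175

S_3 = -2*9 - (-5) + 2*4 = -5
S_4 = -2*(-5) - 9 + 2*(-5) = -9
S_5 = -2*(-9) - (-5) + 2*9 = 41
S_6 = -2*41 - (-9) + 2*(-5) = -83
S_7 = -2*(-83) - 41 + 2*(-9) = 107
S_8 = -2*107 - (-83) + 2*41 = -49
S_9 = -2*(-49) - 107 + 2*(-83) = -175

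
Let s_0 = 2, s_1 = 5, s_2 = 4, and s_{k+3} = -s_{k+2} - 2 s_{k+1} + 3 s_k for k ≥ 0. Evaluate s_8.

87

s_3 = -4 - 2·5 + 3·2 = -8
s_4 = -(-8) - 2·4 + 3·5 = 15
s_5 = -15 - 2·(-8) + 3·4 = 13
s_6 = -13 - 2·15 + 3·(-8) = -67
s_7 = -(-67) - 2·13 + 3·15 = 86
s_8 = -86 - 2·(-67) + 3·13 = 87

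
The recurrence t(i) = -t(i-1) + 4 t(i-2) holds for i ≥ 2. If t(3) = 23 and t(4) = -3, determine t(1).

Rearranging, t(i-2) = (t(i) + t(i-1)) / 4.
t(2) = (-3 + 23) / 4 = 20/4 = 5
t(1) = (23 + 5) / 4 = 28/4 = 7

7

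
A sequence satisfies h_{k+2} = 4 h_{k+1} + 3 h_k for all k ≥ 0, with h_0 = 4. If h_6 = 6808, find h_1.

Let h_1 = x.
h_2 = 12 + 4x
h_3 = 48 + 19x
h_4 = 228 + 88x
h_5 = 1056 + 409x
h_6 = 4908 + 1900x
So 4908 + 1900x = 6808, giving x = 1.

1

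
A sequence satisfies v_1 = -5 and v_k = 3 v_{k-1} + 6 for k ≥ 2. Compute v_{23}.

-62762119221

The fixed point is 6/(1 - 3) = -3, so v_k + 3 = 3(v_{k-1} + 3).
Hence v_k = -2·3^{k-1} - 3.
v_{23} = -2·3^{22} - 3 = -2·31381059609 - 3 = -62762119221.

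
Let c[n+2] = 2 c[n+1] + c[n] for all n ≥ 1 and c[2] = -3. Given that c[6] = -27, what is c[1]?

Let c[1] = y.
c[3] = -6 + y
c[4] = -15 + 2y
c[5] = -36 + 5y
c[6] = -87 + 12y
So -87 + 12y = -27, giving y = 5.

5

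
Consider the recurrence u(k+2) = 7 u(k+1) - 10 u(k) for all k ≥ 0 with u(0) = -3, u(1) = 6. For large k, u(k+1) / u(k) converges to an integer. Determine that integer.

The characteristic equation is r^2 - 7r + 10 = 0, which factors as (r - 5)(r - 2) = 0.
So the roots are 5 and 2. Since |5| > |2| and the coefficient of 5^k is non-zero, the ratio tends to 5.

5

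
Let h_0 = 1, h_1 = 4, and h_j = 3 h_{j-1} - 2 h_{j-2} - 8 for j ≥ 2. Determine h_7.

h_2 = 3*4 - 2*1 - 8 = 2
h_3 = 3*2 - 2*4 - 8 = -10
h_4 = 3*(-10) - 2*2 - 8 = -42
h_5 = 3*(-42) - 2*(-10) - 8 = -114
h_6 = 3*(-114) - 2*(-42) - 8 = -266
h_7 = 3*(-266) - 2*(-114) - 8 = -578

-578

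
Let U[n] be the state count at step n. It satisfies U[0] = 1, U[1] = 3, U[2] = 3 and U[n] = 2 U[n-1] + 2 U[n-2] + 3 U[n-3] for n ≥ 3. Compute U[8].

3531

U[3] = 2(3) + 2(3) + 3(1) = 15
U[4] = 2(15) + 2(3) + 3(3) = 45
U[5] = 2(45) + 2(15) + 3(3) = 129
U[6] = 2(129) + 2(45) + 3(15) = 393
U[7] = 2(393) + 2(129) + 3(45) = 1179
U[8] = 2(1179) + 2(393) + 3(129) = 3531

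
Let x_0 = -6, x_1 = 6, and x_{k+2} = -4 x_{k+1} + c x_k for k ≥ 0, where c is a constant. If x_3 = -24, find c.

-4

x_2 = -24 - 6c
x_3 = 96 + 30c
So 96 + 30c = -24, giving c = -4.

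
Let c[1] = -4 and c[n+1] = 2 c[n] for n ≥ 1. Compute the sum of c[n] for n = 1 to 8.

-1020

c[2] = 2(-4) = -8
c[3] = 2(-8) = -16
c[4] = 2(-16) = -32
c[5] = 2(-32) = -64
c[6] = 2(-64) = -128
c[7] = 2(-128) = -256
c[8] = 2(-256) = -512
Sum = (-4) + (-8) + (-16) + (-32) + (-64) + (-128) + (-256) + (-512) = -1020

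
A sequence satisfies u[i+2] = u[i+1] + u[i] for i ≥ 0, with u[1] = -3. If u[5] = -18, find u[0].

-1

Let u[0] = v.
u[2] = -3 + v
u[3] = -6 + v
u[4] = -9 + 2v
u[5] = -15 + 3v
So -15 + 3v = -18, giving v = -1.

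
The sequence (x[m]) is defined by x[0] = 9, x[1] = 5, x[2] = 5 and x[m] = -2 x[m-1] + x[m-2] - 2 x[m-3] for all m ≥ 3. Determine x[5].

-115

x[3] = -2·5 + 5 - 2·9 = -23
x[4] = -2·(-23) + 5 - 2·5 = 41
x[5] = -2·41 + (-23) - 2·5 = -115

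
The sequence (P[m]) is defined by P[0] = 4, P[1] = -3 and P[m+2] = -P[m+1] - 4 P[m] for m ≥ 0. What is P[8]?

P[2] = -(-3) - 4(4) = -13
P[3] = -(-13) - 4(-3) = 25
P[4] = -25 - 4(-13) = 27
P[5] = -27 - 4(25) = -127
P[6] = -(-127) - 4(27) = 19
P[7] = -19 - 4(-127) = 489
P[8] = -489 - 4(19) = -565

-565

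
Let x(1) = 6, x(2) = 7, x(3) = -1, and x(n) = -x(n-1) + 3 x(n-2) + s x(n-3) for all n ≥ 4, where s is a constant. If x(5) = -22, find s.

3

x(4) = 22 + 6s
x(5) = -25 + s
So -25 + s = -22, giving s = 3.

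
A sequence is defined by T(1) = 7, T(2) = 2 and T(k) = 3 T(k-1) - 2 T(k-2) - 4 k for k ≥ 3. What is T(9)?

-5108

T(3) = 3*2 - 2*7 - 12 = -20
T(4) = 3*(-20) - 2*2 - 16 = -80
T(5) = 3*(-80) - 2*(-20) - 20 = -220
T(6) = 3*(-220) - 2*(-80) - 24 = -524
T(7) = 3*(-524) - 2*(-220) - 28 = -1160
T(8) = 3*(-1160) - 2*(-524) - 32 = -2464
T(9) = 3*(-2464) - 2*(-1160) - 36 = -5108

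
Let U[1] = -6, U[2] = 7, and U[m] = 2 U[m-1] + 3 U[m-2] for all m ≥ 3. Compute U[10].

U[3] = 2·7 + 3·(-6) = -4
U[4] = 2·(-4) + 3·7 = 13
U[5] = 2·13 + 3·(-4) = 14
U[6] = 2·14 + 3·13 = 67
U[7] = 2·67 + 3·14 = 176
U[8] = 2·176 + 3·67 = 553
U[9] = 2·553 + 3·176 = 1634
U[10] = 2·1634 + 3·553 = 4927

4927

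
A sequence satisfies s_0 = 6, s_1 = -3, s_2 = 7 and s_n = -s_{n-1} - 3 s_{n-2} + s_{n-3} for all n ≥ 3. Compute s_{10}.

s_3 = -7 - 3*(-3) + 6 = 8
s_4 = -8 - 3*7 + (-3) = -32
s_5 = -(-32) - 3*8 + 7 = 15
s_6 = -15 - 3*(-32) + 8 = 89
s_7 = -89 - 3*15 + (-32) = -166
s_8 = -(-166) - 3*89 + 15 = -86
s_9 = -(-86) - 3*(-166) + 89 = 673
s_{10} = -673 - 3*(-86) + (-166) = -581

-581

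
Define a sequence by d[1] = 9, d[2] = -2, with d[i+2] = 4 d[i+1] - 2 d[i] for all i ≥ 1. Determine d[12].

d[3] = 4(-2) - 2(9) = -26
d[4] = 4(-26) - 2(-2) = -100
d[5] = 4(-100) - 2(-26) = -348
d[6] = 4(-348) - 2(-100) = -1192
d[7] = 4(-1192) - 2(-348) = -4072
d[8] = 4(-4072) - 2(-1192) = -13904
d[9] = 4(-13904) - 2(-4072) = -47472
d[10] = 4(-47472) - 2(-13904) = -162080
d[11] = 4(-162080) - 2(-47472) = -553376
d[12] = 4(-553376) - 2(-162080) = -1889344

-1889344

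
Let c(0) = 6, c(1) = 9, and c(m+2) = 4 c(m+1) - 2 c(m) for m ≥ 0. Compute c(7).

10488

c(2) = 4·9 - 2·6 = 24
c(3) = 4·24 - 2·9 = 78
c(4) = 4·78 - 2·24 = 264
c(5) = 4·264 - 2·78 = 900
c(6) = 4·900 - 2·264 = 3072
c(7) = 4·3072 - 2·900 = 10488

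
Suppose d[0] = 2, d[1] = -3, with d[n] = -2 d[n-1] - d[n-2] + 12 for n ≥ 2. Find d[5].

-31

d[2] = -2*(-3) - 2 + 12 = 16
d[3] = -2*16 - (-3) + 12 = -17
d[4] = -2*(-17) - 16 + 12 = 30
d[5] = -2*30 - (-17) + 12 = -31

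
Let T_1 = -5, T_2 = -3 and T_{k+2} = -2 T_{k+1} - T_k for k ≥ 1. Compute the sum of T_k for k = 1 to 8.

-32

T_3 = -2(-3) - (-5) = 11
T_4 = -2(11) - (-3) = -19
T_5 = -2(-19) - 11 = 27
T_6 = -2(27) - (-19) = -35
T_7 = -2(-35) - 27 = 43
T_8 = -2(43) - (-35) = -51
Sum = (-5) + (-3) + 11 + (-19) + 27 + (-35) + 43 + (-51) = -32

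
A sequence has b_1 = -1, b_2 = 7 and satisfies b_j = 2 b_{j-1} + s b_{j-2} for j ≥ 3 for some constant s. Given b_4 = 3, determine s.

-5

b_3 = 14 - s
b_4 = 28 + 5s
So 28 + 5s = 3, giving s = -5.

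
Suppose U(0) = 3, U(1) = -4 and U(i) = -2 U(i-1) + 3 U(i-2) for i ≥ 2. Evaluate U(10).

103337

U(2) = -2·(-4) + 3·3 = 17
U(3) = -2·17 + 3·(-4) = -46
U(4) = -2·(-46) + 3·17 = 143
U(5) = -2·143 + 3·(-46) = -424
U(6) = -2·(-424) + 3·143 = 1277
U(7) = -2·1277 + 3·(-424) = -3826
U(8) = -2·(-3826) + 3·1277 = 11483
U(9) = -2·11483 + 3·(-3826) = -34444
U(10) = -2·(-34444) + 3·11483 = 103337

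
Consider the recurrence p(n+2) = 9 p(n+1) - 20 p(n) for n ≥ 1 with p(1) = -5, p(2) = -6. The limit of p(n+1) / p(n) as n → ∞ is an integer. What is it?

The characteristic equation is r^2 - 9r + 20 = 0, which factors as (r - 5)(r - 4) = 0.
So the roots are 5 and 4. Since |5| > |4| and the coefficient of 5^n is non-zero, the ratio tends to 5.

5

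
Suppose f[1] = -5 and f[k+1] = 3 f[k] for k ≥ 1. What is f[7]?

f[2] = 3·(-5) = -15
f[3] = 3·(-15) = -45
f[4] = 3·(-45) = -135
f[5] = 3·(-135) = -405
f[6] = 3·(-405) = -1215
f[7] = 3·(-1215) = -3645

-3645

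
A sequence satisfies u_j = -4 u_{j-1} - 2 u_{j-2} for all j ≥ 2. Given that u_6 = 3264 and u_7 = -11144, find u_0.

2

Rearranging, u_{j-2} = (u_j + 4 u_{j-1}) / -2.
u_5 = (-11144 + 4·3264) / -2 = 1912/-2 = -956
u_4 = (3264 + 4·(-956)) / -2 = -560/-2 = 280
u_3 = (-956 + 4·280) / -2 = 164/-2 = -82
u_2 = (280 + 4·(-82)) / -2 = -48/-2 = 24
u_1 = (-82 + 4·24) / -2 = 14/-2 = -7
u_0 = (24 + 4·(-7)) / -2 = -4/-2 = 2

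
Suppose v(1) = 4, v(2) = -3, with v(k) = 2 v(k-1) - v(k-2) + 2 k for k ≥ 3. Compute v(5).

v(3) = 2·(-3) - 4 + 6 = -4
v(4) = 2·(-4) - (-3) + 8 = 3
v(5) = 2·3 - (-4) + 10 = 20

20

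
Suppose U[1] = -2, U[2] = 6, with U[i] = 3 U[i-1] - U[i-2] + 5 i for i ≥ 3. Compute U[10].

U[3] = 3(6) - (-2) + 15 = 35
U[4] = 3(35) - 6 + 20 = 119
U[5] = 3(119) - 35 + 25 = 347
U[6] = 3(347) - 119 + 30 = 952
U[7] = 3(952) - 347 + 35 = 2544
U[8] = 3(2544) - 952 + 40 = 6720
U[9] = 3(6720) - 2544 + 45 = 17661
U[10] = 3(17661) - 6720 + 50 = 46313

46313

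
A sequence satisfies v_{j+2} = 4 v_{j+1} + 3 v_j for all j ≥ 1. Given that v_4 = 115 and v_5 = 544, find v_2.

Rearranging, v_{j-2} = (v_j - 4 v_{j-1}) / 3.
v_3 = (544 - 4(115)) / 3 = 84/3 = 28
v_2 = (115 - 4(28)) / 3 = 3/3 = 1

1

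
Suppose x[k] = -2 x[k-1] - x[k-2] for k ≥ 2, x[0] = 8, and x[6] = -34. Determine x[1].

-1

Let x[1] = y.
x[2] = -8 - 2y
x[3] = 16 + 3y
x[4] = -24 - 4y
x[5] = 32 + 5y
x[6] = -40 - 6y
So -40 - 6y = -34, giving y = -1.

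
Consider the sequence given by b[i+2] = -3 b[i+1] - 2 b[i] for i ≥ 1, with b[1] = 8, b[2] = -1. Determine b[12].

b[3] = -3*(-1) - 2*8 = -13
b[4] = -3*(-13) - 2*(-1) = 41
b[5] = -3*41 - 2*(-13) = -97
b[6] = -3*(-97) - 2*41 = 209
b[7] = -3*209 - 2*(-97) = -433
b[8] = -3*(-433) - 2*209 = 881
b[9] = -3*881 - 2*(-433) = -1777
b[10] = -3*(-1777) - 2*881 = 3569
b[11] = -3*3569 - 2*(-1777) = -7153
b[12] = -3*(-7153) - 2*3569 = 14321

14321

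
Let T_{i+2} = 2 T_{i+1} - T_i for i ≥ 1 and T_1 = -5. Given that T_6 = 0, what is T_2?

Let T_2 = y.
T_3 = 5 + 2y
T_4 = 10 + 3y
T_5 = 15 + 4y
T_6 = 20 + 5y
So 20 + 5y = 0, giving y = -4.

-4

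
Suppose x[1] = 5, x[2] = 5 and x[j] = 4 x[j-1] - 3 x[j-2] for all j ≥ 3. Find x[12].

x[3] = 4·5 - 3·5 = 5
x[4] = 4·5 - 3·5 = 5
x[5] = 4·5 - 3·5 = 5
x[6] = 4·5 - 3·5 = 5
x[7] = 4·5 - 3·5 = 5
x[8] = 4·5 - 3·5 = 5
x[9] = 4·5 - 3·5 = 5
x[10] = 4·5 - 3·5 = 5
x[11] = 4·5 - 3·5 = 5
x[12] = 4·5 - 3·5 = 5

5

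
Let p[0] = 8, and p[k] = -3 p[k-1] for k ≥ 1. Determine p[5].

p[1] = -3(8) = -24
p[2] = -3(-24) = 72
p[3] = -3(72) = -216
p[4] = -3(-216) = 648
p[5] = -3(648) = -1944

-1944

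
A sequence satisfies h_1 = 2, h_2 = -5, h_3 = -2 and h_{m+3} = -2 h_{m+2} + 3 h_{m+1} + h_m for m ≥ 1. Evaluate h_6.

-43

h_4 = -2(-2) + 3(-5) + 2 = -9
h_5 = -2(-9) + 3(-2) + (-5) = 7
h_6 = -2(7) + 3(-9) + (-2) = -43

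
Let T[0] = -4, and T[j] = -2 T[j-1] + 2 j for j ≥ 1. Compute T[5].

T[1] = -2·(-4) + 2 = 10
T[2] = -2·10 + 4 = -16
T[3] = -2·(-16) + 6 = 38
T[4] = -2·38 + 8 = -68
T[5] = -2·(-68) + 10 = 146

146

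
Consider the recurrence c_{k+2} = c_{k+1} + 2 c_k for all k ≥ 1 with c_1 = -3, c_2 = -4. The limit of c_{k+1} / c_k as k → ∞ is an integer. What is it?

2

The characteristic equation is r^2 - r - 2 = 0, which factors as (r - 2)(r + 1) = 0.
So the roots are 2 and -1. Since |2| > |-1| and the coefficient of 2^k is non-zero, the ratio tends to 2.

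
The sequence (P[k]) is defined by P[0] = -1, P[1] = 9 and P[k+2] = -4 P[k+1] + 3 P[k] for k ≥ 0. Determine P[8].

-395553

P[2] = -4·9 + 3·(-1) = -39
P[3] = -4·(-39) + 3·9 = 183
P[4] = -4·183 + 3·(-39) = -849
P[5] = -4·(-849) + 3·183 = 3945
P[6] = -4·3945 + 3·(-849) = -18327
P[7] = -4·(-18327) + 3·3945 = 85143
P[8] = -4·85143 + 3·(-18327) = -395553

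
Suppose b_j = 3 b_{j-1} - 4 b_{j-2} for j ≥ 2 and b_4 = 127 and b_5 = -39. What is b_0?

Rearranging, b_{j-2} = (b_j - 3 b_{j-1}) / -4.
b_3 = (-39 - 3(127)) / -4 = -420/-4 = 105
b_2 = (127 - 3(105)) / -4 = -188/-4 = 47
b_1 = (105 - 3(47)) / -4 = -36/-4 = 9
b_0 = (47 - 3(9)) / -4 = 20/-4 = -5

-5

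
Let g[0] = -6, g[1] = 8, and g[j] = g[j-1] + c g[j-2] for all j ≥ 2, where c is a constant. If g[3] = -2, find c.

g[2] = 8 - 6c
g[3] = 8 + 2c
So 8 + 2c = -2, giving c = -5.

-5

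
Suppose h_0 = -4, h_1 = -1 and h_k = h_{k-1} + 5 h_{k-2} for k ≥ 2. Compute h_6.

h_2 = (-1) + 5*(-4) = -21
h_3 = (-21) + 5*(-1) = -26
h_4 = (-26) + 5*(-21) = -131
h_5 = (-131) + 5*(-26) = -261
h_6 = (-261) + 5*(-131) = -916

-916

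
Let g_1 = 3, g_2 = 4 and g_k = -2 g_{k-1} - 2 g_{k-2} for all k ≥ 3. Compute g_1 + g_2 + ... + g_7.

41

g_3 = -2·4 - 2·3 = -14
g_4 = -2·(-14) - 2·4 = 20
g_5 = -2·20 - 2·(-14) = -12
g_6 = -2·(-12) - 2·20 = -16
g_7 = -2·(-16) - 2·(-12) = 56
Sum = 3 + 4 + (-14) + 20 + (-12) + (-16) + 56 = 41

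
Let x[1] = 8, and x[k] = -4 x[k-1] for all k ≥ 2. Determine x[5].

2048

x[2] = -4(8) = -32
x[3] = -4(-32) = 128
x[4] = -4(128) = -512
x[5] = -4(-512) = 2048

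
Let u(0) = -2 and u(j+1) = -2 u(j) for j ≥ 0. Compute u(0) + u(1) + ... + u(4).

u(1) = -2(-2) = 4
u(2) = -2(4) = -8
u(3) = -2(-8) = 16
u(4) = -2(16) = -32
Sum = (-2) + 4 + (-8) + 16 + (-32) = -22

-22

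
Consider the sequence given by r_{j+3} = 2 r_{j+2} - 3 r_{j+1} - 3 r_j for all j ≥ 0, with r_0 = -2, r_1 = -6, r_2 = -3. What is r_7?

-594

r_3 = 2(-3) - 3(-6) - 3(-2) = 18
r_4 = 2(18) - 3(-3) - 3(-6) = 63
r_5 = 2(63) - 3(18) - 3(-3) = 81
r_6 = 2(81) - 3(63) - 3(18) = -81
r_7 = 2(-81) - 3(81) - 3(63) = -594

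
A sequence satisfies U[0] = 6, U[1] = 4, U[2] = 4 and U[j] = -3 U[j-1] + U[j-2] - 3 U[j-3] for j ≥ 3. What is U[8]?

11038

U[3] = -3·4 + 4 - 3·6 = -26
U[4] = -3·(-26) + 4 - 3·4 = 70
U[5] = -3·70 + (-26) - 3·4 = -248
U[6] = -3·(-248) + 70 - 3·(-26) = 892
U[7] = -3·892 + (-248) - 3·70 = -3134
U[8] = -3·(-3134) + 892 - 3·(-248) = 11038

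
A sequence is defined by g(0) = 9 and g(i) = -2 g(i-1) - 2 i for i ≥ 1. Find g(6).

g(1) = -2*9 - 2 = -20
g(2) = -2*(-20) - 4 = 36
g(3) = -2*36 - 6 = -78
g(4) = -2*(-78) - 8 = 148
g(5) = -2*148 - 10 = -306
g(6) = -2*(-306) - 12 = 600

600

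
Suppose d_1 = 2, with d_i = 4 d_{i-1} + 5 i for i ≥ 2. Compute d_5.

1497

d_2 = 4(2) + 10 = 18
d_3 = 4(18) + 15 = 87
d_4 = 4(87) + 20 = 368
d_5 = 4(368) + 25 = 1497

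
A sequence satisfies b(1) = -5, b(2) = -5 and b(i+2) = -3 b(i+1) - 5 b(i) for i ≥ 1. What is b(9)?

b(3) = -3(-5) - 5(-5) = 40
b(4) = -3(40) - 5(-5) = -95
b(5) = -3(-95) - 5(40) = 85
b(6) = -3(85) - 5(-95) = 220
b(7) = -3(220) - 5(85) = -1085
b(8) = -3(-1085) - 5(220) = 2155
b(9) = -3(2155) - 5(-1085) = -1040

-1040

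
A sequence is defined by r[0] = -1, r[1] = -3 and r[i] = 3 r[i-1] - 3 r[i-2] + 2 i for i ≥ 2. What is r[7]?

317

r[2] = 3(-3) - 3(-1) + 4 = -2
r[3] = 3(-2) - 3(-3) + 6 = 9
r[4] = 3(9) - 3(-2) + 8 = 41
r[5] = 3(41) - 3(9) + 10 = 106
r[6] = 3(106) - 3(41) + 12 = 207
r[7] = 3(207) - 3(106) + 14 = 317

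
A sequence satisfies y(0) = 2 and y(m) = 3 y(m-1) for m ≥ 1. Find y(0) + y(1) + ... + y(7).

6560

y(1) = 3*2 = 6
y(2) = 3*6 = 18
y(3) = 3*18 = 54
y(4) = 3*54 = 162
y(5) = 3*162 = 486
y(6) = 3*486 = 1458
y(7) = 3*1458 = 4374
Sum = 2 + 6 + 18 + 54 + 162 + 486 + 1458 + 4374 = 6560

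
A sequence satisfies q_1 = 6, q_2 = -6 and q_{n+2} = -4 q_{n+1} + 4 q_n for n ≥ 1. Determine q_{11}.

q_3 = -4*(-6) + 4*6 = 48
q_4 = -4*48 + 4*(-6) = -216
q_5 = -4*(-216) + 4*48 = 1056
q_6 = -4*1056 + 4*(-216) = -5088
q_7 = -4*(-5088) + 4*1056 = 24576
q_8 = -4*24576 + 4*(-5088) = -118656
q_9 = -4*(-118656) + 4*24576 = 572928
q_{10} = -4*572928 + 4*(-118656) = -2766336
q_{11} = -4*(-2766336) + 4*572928 = 13357056

13357056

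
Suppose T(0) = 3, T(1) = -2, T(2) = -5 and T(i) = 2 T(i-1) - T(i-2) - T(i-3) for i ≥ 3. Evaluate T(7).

T(3) = 2·(-5) - (-2) - 3 = -11
T(4) = 2·(-11) - (-5) - (-2) = -15
T(5) = 2·(-15) - (-11) - (-5) = -14
T(6) = 2·(-14) - (-15) - (-11) = -2
T(7) = 2·(-2) - (-14) - (-15) = 25

25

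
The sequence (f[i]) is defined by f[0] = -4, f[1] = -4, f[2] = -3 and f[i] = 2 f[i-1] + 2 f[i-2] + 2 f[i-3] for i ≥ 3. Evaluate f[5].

-166

f[3] = 2(-3) + 2(-4) + 2(-4) = -22
f[4] = 2(-22) + 2(-3) + 2(-4) = -58
f[5] = 2(-58) + 2(-22) + 2(-3) = -166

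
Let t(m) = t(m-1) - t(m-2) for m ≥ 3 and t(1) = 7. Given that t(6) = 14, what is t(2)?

-7

Let t(2) = z.
t(3) = -7 + z
t(4) = -7
t(5) = -z
t(6) = 7 - z
So 7 - z = 14, giving z = -7.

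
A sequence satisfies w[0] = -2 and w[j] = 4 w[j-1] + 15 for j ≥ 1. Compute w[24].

844424930131963

The fixed point is 15/(1 - 4) = -5, so w[j] + 5 = 4(w[j-1] + 5).
Hence w[j] = 3·4^j - 5.
w[24] = 3·4^{24} - 5 = 3·281474976710656 - 5 = 844424930131963.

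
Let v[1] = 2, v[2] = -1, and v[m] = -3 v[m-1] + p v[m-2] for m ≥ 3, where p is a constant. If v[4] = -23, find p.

2

v[3] = 3 + 2p
v[4] = -9 - 7p
So -9 - 7p = -23, giving p = 2.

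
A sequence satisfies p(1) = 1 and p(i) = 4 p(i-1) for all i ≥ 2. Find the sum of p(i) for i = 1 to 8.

p(2) = 4(1) = 4
p(3) = 4(4) = 16
p(4) = 4(16) = 64
p(5) = 4(64) = 256
p(6) = 4(256) = 1024
p(7) = 4(1024) = 4096
p(8) = 4(4096) = 16384
Sum = 1 + 4 + 16 + 64 + 256 + 1024 + 4096 + 16384 = 21845

21845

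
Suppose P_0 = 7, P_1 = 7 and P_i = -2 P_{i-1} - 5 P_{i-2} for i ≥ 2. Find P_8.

P_2 = -2*7 - 5*7 = -49
P_3 = -2*(-49) - 5*7 = 63
P_4 = -2*63 - 5*(-49) = 119
P_5 = -2*119 - 5*63 = -553
P_6 = -2*(-553) - 5*119 = 511
P_7 = -2*511 - 5*(-553) = 1743
P_8 = -2*1743 - 5*511 = -6041

-6041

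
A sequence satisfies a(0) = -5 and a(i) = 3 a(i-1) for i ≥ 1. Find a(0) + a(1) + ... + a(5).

-1820

a(1) = 3(-5) = -15
a(2) = 3(-15) = -45
a(3) = 3(-45) = -135
a(4) = 3(-135) = -405
a(5) = 3(-405) = -1215
Sum = (-5) + (-15) + (-45) + (-135) + (-405) + (-1215) = -1820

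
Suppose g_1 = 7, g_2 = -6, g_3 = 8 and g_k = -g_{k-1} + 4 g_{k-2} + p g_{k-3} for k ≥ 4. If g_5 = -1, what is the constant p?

5

g_4 = -32 + 7p
g_5 = 64 - 13p
So 64 - 13p = -1, giving p = 5.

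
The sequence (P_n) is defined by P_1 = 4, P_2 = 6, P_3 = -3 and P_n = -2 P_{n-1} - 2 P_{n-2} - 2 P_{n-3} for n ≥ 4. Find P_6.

-10

P_4 = -2·(-3) - 2·6 - 2·4 = -14
P_5 = -2·(-14) - 2·(-3) - 2·6 = 22
P_6 = -2·22 - 2·(-14) - 2·(-3) = -10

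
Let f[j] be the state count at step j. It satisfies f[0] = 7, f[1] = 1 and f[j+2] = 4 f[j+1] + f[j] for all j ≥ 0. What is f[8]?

f[2] = 4*1 + 7 = 11
f[3] = 4*11 + 1 = 45
f[4] = 4*45 + 11 = 191
f[5] = 4*191 + 45 = 809
f[6] = 4*809 + 191 = 3427
f[7] = 4*3427 + 809 = 14517
f[8] = 4*14517 + 3427 = 61495

61495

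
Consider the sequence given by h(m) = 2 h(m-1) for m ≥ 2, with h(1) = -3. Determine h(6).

h(2) = 2*(-3) = -6
h(3) = 2*(-6) = -12
h(4) = 2*(-12) = -24
h(5) = 2*(-24) = -48
h(6) = 2*(-48) = -96

-96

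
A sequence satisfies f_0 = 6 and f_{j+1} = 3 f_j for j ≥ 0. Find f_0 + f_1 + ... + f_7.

19680

f_1 = 3*6 = 18
f_2 = 3*18 = 54
f_3 = 3*54 = 162
f_4 = 3*162 = 486
f_5 = 3*486 = 1458
f_6 = 3*1458 = 4374
f_7 = 3*4374 = 13122
Sum = 6 + 18 + 54 + 162 + 486 + 1458 + 4374 + 13122 = 19680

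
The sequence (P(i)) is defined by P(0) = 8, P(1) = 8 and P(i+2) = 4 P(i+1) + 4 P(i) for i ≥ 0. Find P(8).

P(2) = 4*8 + 4*8 = 64
P(3) = 4*64 + 4*8 = 288
P(4) = 4*288 + 4*64 = 1408
P(5) = 4*1408 + 4*288 = 6784
P(6) = 4*6784 + 4*1408 = 32768
P(7) = 4*32768 + 4*6784 = 158208
P(8) = 4*158208 + 4*32768 = 763904

763904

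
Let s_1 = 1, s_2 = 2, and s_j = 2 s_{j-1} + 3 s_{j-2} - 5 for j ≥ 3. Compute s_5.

11

s_3 = 2·2 + 3·1 - 5 = 2
s_4 = 2·2 + 3·2 - 5 = 5
s_5 = 2·5 + 3·2 - 5 = 11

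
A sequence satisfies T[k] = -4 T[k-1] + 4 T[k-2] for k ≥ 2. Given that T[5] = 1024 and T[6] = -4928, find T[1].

Rearranging, T[k-2] = (T[k] + 4 T[k-1]) / 4.
T[4] = (-4928 + 4*1024) / 4 = -832/4 = -208
T[3] = (1024 + 4*(-208)) / 4 = 192/4 = 48
T[2] = (-208 + 4*48) / 4 = -16/4 = -4
T[1] = (48 + 4*(-4)) / 4 = 32/4 = 8

8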